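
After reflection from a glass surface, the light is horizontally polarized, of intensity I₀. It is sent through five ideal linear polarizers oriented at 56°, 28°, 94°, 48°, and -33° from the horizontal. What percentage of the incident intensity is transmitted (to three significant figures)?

By Malus's law, I₁ = I₀ cos²(56° − 0°) = I₀ cos²(56°) = 0.3127 I₀.
I₂ = I₁ cos²(28° − 56°) = 0.3127 I₀ · cos²(28°) = 0.2438 I₀.
I₃ = I₂ cos²(94° − 28°) = 0.2438 I₀ · cos²(66°) = 0.04033 I₀.
I₄ = I₃ cos²(48° − 94°) = 0.04033 I₀ · cos²(46°) = 0.01946 I₀.
I₅ = I₄ cos²(-33° − 48°) = 0.01946 I₀ · cos²(81°) = 0.0004762 I₀.
That is 0.04762% of the incident intensity.

≈ 0.0476%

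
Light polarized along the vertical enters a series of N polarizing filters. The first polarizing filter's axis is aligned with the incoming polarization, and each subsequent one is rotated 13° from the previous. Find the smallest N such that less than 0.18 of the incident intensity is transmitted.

N = 35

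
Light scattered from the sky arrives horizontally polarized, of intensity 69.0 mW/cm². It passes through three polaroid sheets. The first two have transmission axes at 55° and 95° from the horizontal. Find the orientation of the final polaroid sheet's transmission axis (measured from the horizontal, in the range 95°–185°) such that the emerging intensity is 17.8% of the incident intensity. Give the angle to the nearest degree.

θ ≈ 111°

By Malus's law, I₁ = I₀ cos²(55° − 0°) = I₀ cos²(55°) = 0.329 I₀.
I₂ = I₁ cos²(95° − 55°) = 0.329 I₀ · cos²(40°) = 0.1931 I₀.
Need I₃/I₀ = 0.178, so cos²(θ − 95°) = 0.178 / 0.1931 = 0.922.
θ − 95° = arccos(√0.922) = 16.2°, giving θ ≈ 95 + 16.2 = 111.2°.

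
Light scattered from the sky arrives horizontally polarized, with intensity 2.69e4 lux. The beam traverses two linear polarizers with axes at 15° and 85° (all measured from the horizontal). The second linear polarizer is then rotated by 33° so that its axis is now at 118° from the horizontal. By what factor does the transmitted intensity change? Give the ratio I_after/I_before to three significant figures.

I_new/I_old ≈ 0.433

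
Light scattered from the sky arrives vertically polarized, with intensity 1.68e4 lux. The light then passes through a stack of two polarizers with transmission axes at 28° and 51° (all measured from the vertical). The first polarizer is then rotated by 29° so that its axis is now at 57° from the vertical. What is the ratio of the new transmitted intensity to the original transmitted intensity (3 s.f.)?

Before rotation:
By Malus's law, I₁ = I₀ cos²(28° − 0°) = I₀ cos²(28°) = 0.7796 I₀.
I₂ = I₁ cos²(51° − 28°) = 0.7796 I₀ · cos²(23°) = 0.6606 I₀.
After rotation:
I₁ = I₀ cos²(57° − 0°) = I₀ cos²(57°) = 0.2966 I₀.
I₂ = I₁ cos²(51° − 57°) = 0.2966 I₀ · cos²(6°) = 0.2934 I₀.
Ratio = 0.2934 / 0.6606 = 0.4441.

I_new/I_old ≈ 0.444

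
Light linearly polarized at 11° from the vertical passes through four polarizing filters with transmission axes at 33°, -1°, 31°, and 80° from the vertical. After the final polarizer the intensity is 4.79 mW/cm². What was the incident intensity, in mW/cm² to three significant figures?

I₀ ≈ 26.2 mW/cm²

I₁ = I₀ cos²(33° − 11°) = I₀ cos²(22°) = 0.8597 I₀.
I₂ = I₁ cos²(-1° − 33°) = 0.8597 I₀ · cos²(34°) = 0.5909 I₀.
I₃ = I₂ cos²(31° + 1°) = 0.5909 I₀ · cos²(32°) = 0.4249 I₀.
I₄ = I₃ cos²(80° − 31°) = 0.4249 I₀ · cos²(49°) = 0.1829 I₀.
So 4.79 mW/cm² = 0.1829 I₀, giving I₀ = 4.79/0.1829 = 26.19 mW/cm².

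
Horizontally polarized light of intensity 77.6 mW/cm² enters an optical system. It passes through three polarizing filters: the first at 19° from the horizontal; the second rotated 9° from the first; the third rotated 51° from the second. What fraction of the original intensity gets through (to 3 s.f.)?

I/I₀ ≈ 0.345

I₁ = 77.6 mW/cm² · cos²(19°) = 69.37 mW/cm².
I₂ = I₁ · cos²(9°) = 69.37 · 0.9755 = 67.68 mW/cm².
I₃ = I₂ · cos²(51°) = 67.68 · 0.396 = 26.8 mW/cm².
Transmitted fraction = 0.3454.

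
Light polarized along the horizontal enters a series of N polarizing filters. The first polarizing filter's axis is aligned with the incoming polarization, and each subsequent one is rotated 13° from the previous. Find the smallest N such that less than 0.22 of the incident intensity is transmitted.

N = 31

First polarizer is aligned with the polarization: full transmission.
Each further stage multiplies by cos²(13°) = 0.9494.
After N polarizers: T = 0.9494^(N−1). Require T < 0.22 ⇒ N−1 > ln(0.22)/ln(0.9494) = 29.16, so N−1 ≥ 30 and N = 31.
Check: N=31 gives T = 0.2106 < 0.22; N=30 gives T = 0.2218.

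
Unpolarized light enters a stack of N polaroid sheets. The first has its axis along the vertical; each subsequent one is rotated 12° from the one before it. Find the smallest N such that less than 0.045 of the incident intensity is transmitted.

First polarizer halves the unpolarized light: factor 1/2.
Each further stage multiplies by cos²(12°) = 0.9568.
After N polarizers: T = 0.5·0.9568^(N−1). Require T < 0.045 ⇒ N−1 > ln(0.045/0.5)/ln(0.9568) = 54.49, so N−1 ≥ 55 and N = 56.
Check: N=56 gives T = 0.044 < 0.045; N=55 gives T = 0.04599.

N = 56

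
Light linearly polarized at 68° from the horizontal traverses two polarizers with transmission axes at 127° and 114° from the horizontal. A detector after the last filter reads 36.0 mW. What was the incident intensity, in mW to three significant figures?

I₀ ≈ 143 mW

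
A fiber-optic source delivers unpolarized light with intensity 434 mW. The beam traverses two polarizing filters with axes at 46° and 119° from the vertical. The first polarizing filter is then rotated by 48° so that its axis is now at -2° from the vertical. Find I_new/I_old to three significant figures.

Before rotation:
Unpolarized light through the first polarizer → I₁ = ½ I₀, now polarized at 46°.
I₂ = I₁ cos²(119° − 46°) = 0.5 I₀ · cos²(73°) = 0.04274 I₀.
After rotation:
Unpolarized light through the first polarizer → I₁ = ½ I₀, now polarized at -2°.
Angle between axes 1 and 2: 59°. I₂ = 0.5 I₀ · cos²(59°) = 0.1326 I₀.
Ratio = 0.1326 / 0.04274 = 3.103.

I_new/I_old ≈ 3.10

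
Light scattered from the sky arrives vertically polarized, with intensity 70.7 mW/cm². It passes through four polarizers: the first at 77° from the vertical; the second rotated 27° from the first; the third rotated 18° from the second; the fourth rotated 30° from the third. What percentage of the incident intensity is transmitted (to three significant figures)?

By Malus's law, I₁ = 70.7 mW/cm² · cos²(77°) = 3.578 mW/cm².
I₂ = I₁ · cos²(27°) = 3.578 · 0.7939 = 2.84 mW/cm².
I₃ = I₂ · cos²(18°) = 2.84 · 0.9045 = 2.569 mW/cm².
I₄ = I₃ · cos²(30°) = 2.569 · 0.75 = 1.927 mW/cm².
That is 2.725% of the incident intensity.

≈ 2.73%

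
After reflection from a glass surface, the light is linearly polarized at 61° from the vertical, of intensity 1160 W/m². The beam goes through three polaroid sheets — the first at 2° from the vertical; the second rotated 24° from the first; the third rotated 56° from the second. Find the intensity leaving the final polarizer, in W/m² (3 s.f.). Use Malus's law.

I ≈ 80.3 W/m²

By Malus's law, I₁ = 1160 W/m² · cos²(59°) = 307.7 W/m².
I₂ = I₁ · cos²(24°) = 307.7 · 0.8346 = 256.8 W/m².
I₃ = I₂ · cos²(56°) = 256.8 · 0.3127 = 80.3 W/m².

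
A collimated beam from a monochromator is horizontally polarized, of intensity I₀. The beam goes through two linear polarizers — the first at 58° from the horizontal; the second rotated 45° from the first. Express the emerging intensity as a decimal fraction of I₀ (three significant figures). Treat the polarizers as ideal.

≈ 0.140 I₀

I₁ = I₀ cos²(58° − 0°) = I₀ cos²(58°) = 0.2808 I₀.
I₂ = I₁ cos²(45°) = 0.2808 · 0.5 I₀ = 0.1404 I₀.
Transmitted fraction = 0.1404.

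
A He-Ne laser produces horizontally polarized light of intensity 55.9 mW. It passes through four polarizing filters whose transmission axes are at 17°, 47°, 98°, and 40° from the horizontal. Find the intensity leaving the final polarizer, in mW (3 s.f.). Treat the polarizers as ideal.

I ≈ 4.26 mW

I₁ = 55.9 mW · cos²(17°) = 51.12 mW.
I₂ = I₁ · cos²(30°) = 51.12 · 0.75 = 38.34 mW.
I₃ = I₂ · cos²(51°) = 38.34 · 0.396 = 15.18 mW.
I₄ = I₃ · cos²(58°) = 15.18 · 0.2808 = 4.264 mW.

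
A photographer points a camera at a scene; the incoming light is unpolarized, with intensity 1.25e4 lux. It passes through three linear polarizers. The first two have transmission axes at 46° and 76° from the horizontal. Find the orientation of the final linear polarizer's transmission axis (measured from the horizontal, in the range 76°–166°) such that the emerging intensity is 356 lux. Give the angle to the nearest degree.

Unpolarized light through the first polarizer → I₁ = ½ I₀, now polarized at 46°.
I₂ = I₁ cos²(76° − 46°) = 0.5 I₀ · cos²(30°) = 0.375 I₀.
Target fraction: 356 / 1.25e4 lux = 0.02848 of I₀.
Need I₃/I₀ = 0.02848, so cos²(θ − 76°) = 0.02848 / 0.375 = 0.07595.
θ − 76° = arccos(√0.07595) = 74.0°, giving θ ≈ 76 + 74.0 = 150.0°.

θ ≈ 150°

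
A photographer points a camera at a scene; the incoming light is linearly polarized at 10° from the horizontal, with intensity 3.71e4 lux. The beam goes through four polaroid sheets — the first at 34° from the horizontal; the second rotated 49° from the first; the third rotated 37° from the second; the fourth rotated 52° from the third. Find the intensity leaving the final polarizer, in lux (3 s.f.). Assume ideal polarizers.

By Malus's law, I₁ = 3.71e4 lux · cos²(24°) = 3.096e+04 lux.
I₂ = I₁ · cos²(49°) = 3.096e+04 · 0.4304 = 1.333e+04 lux.
I₃ = I₂ · cos²(37°) = 1.333e+04 · 0.6378 = 8500 lux.
I₄ = I₃ · cos²(52°) = 8500 · 0.379 = 3222 lux.

I ≈ 3220 lux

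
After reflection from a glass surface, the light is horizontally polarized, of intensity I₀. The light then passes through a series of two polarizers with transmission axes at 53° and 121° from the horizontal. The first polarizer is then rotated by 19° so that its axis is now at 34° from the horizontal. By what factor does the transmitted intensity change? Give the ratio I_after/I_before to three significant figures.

I_new/I_old ≈ 0.0370

Before rotation:
I₁ = I₀ cos²(53° − 0°) = I₀ cos²(53°) = 0.3622 I₀.
I₂ = I₁ cos²(121° − 53°) = 0.3622 I₀ · cos²(68°) = 0.05082 I₀.
After rotation:
I₁ = I₀ cos²(34° − 0°) = I₀ cos²(34°) = 0.6873 I₀.
I₂ = I₁ cos²(121° − 34°) = 0.6873 I₀ · cos²(87°) = 0.001883 I₀.
Ratio = 0.001883 / 0.05082 = 0.03704.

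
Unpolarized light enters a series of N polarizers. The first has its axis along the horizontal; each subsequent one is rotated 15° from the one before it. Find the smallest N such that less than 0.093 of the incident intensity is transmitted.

N = 26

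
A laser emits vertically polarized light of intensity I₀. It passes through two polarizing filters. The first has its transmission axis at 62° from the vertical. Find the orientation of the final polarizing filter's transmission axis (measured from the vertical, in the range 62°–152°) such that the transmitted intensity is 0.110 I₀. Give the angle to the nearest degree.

θ ≈ 107°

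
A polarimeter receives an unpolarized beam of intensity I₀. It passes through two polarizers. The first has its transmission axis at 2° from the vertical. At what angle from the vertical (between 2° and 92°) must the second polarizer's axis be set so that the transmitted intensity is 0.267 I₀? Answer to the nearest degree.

θ ≈ 45°

Unpolarized light through the first polarizer → I₁ = ½ I₀, now polarized at 2°.
Need I₂/I₀ = 0.267, so cos²(θ − 2°) = 0.267 / 0.5 = 0.534.
θ − 2° = arccos(√0.534) = 43.1°, giving θ ≈ 2 + 43.1 = 45.1°.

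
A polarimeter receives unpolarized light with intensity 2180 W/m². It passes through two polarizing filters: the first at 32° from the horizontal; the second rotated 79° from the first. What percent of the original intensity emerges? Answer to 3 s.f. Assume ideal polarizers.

≈ 1.82%

Unpolarized light through the first polarizer → I₁ = 2180 W/m²/2 = 1090 W/m², polarized at 32°.
I₂ = I₁ · cos²(79°) = 1090 · 0.03641 = 39.68 W/m².
That is 1.82% of the incident intensity.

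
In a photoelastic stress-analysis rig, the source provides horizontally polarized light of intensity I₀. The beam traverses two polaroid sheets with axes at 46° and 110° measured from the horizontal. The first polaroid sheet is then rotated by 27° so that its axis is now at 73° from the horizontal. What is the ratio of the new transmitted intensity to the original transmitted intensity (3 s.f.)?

I_new/I_old ≈ 0.588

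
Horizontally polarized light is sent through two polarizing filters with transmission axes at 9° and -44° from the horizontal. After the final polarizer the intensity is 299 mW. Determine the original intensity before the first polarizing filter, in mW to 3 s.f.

I₁ = I₀ cos²(9° − 0°) = I₀ cos²(9°) = 0.9755 I₀.
I₂ = I₁ cos²(-44° − 9°) = 0.9755 I₀ · cos²(53°) = 0.3533 I₀.
So 299 mW = 0.3533 I₀, giving I₀ = 299/0.3533 = 846.3 mW.

I₀ ≈ 846 mW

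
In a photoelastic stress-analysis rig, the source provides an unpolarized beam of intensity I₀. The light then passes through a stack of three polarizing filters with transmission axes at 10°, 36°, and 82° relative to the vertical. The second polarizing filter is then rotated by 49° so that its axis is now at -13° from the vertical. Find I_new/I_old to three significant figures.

Before rotation:
Unpolarized light through the first polarizer → I₁ = ½ I₀, now polarized at 10°.
I₂ = I₁ cos²(36° − 10°) = 0.5 I₀ · cos²(26°) = 0.4039 I₀.
I₃ = I₂ cos²(82° − 36°) = 0.4039 I₀ · cos²(46°) = 0.1949 I₀.
After rotation:
Unpolarized light through the first polarizer → I₁ = ½ I₀, now polarized at 10°.
I₂ = I₁ cos²(-13° − 10°) = 0.5 I₀ · cos²(23°) = 0.4237 I₀.
Angle between axes 2 and 3: 85°. I₃ = 0.4237 I₀ · cos²(85°) = 0.003218 I₀.
Ratio = 0.003218 / 0.1949 = 0.01651.

I_new/I_old ≈ 0.0165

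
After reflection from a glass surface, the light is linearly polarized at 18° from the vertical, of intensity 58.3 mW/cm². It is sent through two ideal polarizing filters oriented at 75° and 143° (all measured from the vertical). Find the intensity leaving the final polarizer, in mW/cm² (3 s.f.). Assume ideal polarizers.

I₁ = 58.3 mW/cm² · cos²(57°) = 17.29 mW/cm².
I₂ = I₁ · cos²(68°) = 17.29 · 0.1403 = 2.427 mW/cm².

I ≈ 2.43 mW/cm²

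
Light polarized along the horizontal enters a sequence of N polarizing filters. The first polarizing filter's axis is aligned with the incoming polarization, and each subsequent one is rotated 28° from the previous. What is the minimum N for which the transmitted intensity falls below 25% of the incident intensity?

First polarizer is aligned with the polarization: full transmission.
Each further stage multiplies by cos²(28°) = 0.7796.
After N polarizers: T = 0.7796^(N−1). Require T < 0.25 ⇒ N−1 > ln(0.25)/ln(0.7796) = 5.57, so N−1 ≥ 6 and N = 7.
Check: N=7 gives T = 0.2245 < 0.25; N=6 gives T = 0.288.

N = 7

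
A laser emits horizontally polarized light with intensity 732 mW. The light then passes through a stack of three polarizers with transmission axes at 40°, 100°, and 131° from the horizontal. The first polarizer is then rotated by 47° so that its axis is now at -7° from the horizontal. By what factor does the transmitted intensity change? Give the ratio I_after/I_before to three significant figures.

Before rotation:
By Malus's law, I₁ = I₀ cos²(40° − 0°) = I₀ cos²(40°) = 0.5868 I₀.
I₂ = I₁ cos²(100° − 40°) = 0.5868 I₀ · cos²(60°) = 0.1467 I₀.
I₃ = I₂ cos²(131° − 100°) = 0.1467 I₀ · cos²(31°) = 0.1078 I₀.
After rotation:
I₁ = I₀ cos²(-7° − 0°) = I₀ cos²(7°) = 0.9851 I₀.
Angle between axes 1 and 2: 73°. I₂ = 0.9851 I₀ · cos²(73°) = 0.08421 I₀.
I₃ = I₂ cos²(131° − 100°) = 0.08421 I₀ · cos²(31°) = 0.06187 I₀.
Ratio = 0.06187 / 0.1078 = 0.574.

I_new/I_old ≈ 0.574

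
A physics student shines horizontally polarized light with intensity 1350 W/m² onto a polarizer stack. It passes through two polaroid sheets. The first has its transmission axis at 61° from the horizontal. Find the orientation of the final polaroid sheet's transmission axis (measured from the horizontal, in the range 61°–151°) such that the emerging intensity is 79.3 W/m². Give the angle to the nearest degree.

θ ≈ 121°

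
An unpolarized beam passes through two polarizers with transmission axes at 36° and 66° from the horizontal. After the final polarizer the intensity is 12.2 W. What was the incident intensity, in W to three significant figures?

I₀ ≈ 32.5 W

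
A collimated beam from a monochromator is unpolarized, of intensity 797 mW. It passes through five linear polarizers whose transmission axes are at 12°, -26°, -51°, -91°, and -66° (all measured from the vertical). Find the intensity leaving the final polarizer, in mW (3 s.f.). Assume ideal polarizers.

Unpolarized light through the first polarizer → I₁ = 797 mW/2 = 398.5 mW, polarized at 12°.
I₂ = I₁ · cos²(38°) = 398.5 · 0.621 = 247.5 mW.
I₃ = I₂ · cos²(25°) = 247.5 · 0.8214 = 203.3 mW.
I₄ = I₃ · cos²(40°) = 203.3 · 0.5868 = 119.3 mW.
I₅ = I₄ · cos²(25°) = 119.3 · 0.8214 = 97.97 mW.

I ≈ 98.0 mW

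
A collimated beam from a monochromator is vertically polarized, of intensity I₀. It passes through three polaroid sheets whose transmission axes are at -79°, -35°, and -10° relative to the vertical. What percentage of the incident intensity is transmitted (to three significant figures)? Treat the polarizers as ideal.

≈ 1.55%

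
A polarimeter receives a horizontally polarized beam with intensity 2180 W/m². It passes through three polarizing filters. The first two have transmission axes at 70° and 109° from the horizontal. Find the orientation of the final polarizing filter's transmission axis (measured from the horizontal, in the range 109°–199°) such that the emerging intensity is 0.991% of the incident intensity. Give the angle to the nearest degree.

θ ≈ 177°

I₁ = I₀ cos²(70° − 0°) = I₀ cos²(70°) = 0.117 I₀.
I₂ = I₁ cos²(109° − 70°) = 0.117 I₀ · cos²(39°) = 0.07065 I₀.
Need I₃/I₀ = 0.00991, so cos²(θ − 109°) = 0.00991 / 0.07065 = 0.1403.
θ − 109° = arccos(√0.1403) = 68.0°, giving θ ≈ 109 + 68.0 = 177.0°.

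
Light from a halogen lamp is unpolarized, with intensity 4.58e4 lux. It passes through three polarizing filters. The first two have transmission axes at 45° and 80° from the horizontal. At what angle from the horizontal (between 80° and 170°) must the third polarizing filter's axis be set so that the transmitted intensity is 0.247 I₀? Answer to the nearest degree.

Unpolarized light through the first polarizer → I₁ = ½ I₀, now polarized at 45°.
I₂ = I₁ cos²(80° − 45°) = 0.5 I₀ · cos²(35°) = 0.3355 I₀.
Need I₃/I₀ = 0.247, so cos²(θ − 80°) = 0.247 / 0.3355 = 0.7362.
θ − 80° = arccos(√0.7362) = 30.9°, giving θ ≈ 80 + 30.9 = 110.9°.

θ ≈ 111°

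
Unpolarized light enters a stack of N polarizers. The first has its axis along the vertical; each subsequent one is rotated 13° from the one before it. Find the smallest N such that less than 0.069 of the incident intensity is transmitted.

First polarizer halves the unpolarized light: factor 1/2.
Each further stage multiplies by cos²(13°) = 0.9494.
After N polarizers: T = 0.5·0.9494^(N−1). Require T < 0.069 ⇒ N−1 > ln(0.069/0.5)/ln(0.9494) = 38.14, so N−1 ≥ 39 and N = 40.
Check: N=40 gives T = 0.06598 < 0.069; N=39 gives T = 0.0695.

N = 40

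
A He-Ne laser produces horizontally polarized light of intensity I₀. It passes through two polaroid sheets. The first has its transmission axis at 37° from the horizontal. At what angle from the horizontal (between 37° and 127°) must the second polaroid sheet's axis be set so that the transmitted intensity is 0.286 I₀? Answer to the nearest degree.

I₁ = I₀ cos²(37° − 0°) = I₀ cos²(37°) = 0.6378 I₀.
Need I₂/I₀ = 0.286, so cos²(θ − 37°) = 0.286 / 0.6378 = 0.4484.
θ − 37° = arccos(√0.4484) = 48.0°, giving θ ≈ 37 + 48.0 = 85.0°.

θ ≈ 85°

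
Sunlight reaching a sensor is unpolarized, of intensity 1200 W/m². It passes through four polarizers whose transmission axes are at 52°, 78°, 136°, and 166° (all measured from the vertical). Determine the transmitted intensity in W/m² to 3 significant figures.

Unpolarized light through the first polarizer → I₁ = 1200 W/m²/2 = 600 W/m², polarized at 52°.
I₂ = I₁ · cos²(26°) = 600 · 0.8078 = 484.7 W/m².
I₃ = I₂ · cos²(58°) = 484.7 · 0.2808 = 136.1 W/m².
I₄ = I₃ · cos²(30°) = 136.1 · 0.75 = 102.1 W/m².

I ≈ 102 W/m²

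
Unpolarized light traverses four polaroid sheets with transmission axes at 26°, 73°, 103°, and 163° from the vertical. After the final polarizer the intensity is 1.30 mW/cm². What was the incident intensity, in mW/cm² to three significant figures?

I₀ ≈ 29.8 mW/cm²

Unpolarized light through the first polarizer → I₁ = ½ I₀, now polarized at 26°.
I₂ = I₁ cos²(73° − 26°) = 0.5 I₀ · cos²(47°) = 0.2326 I₀.
I₃ = I₂ cos²(103° − 73°) = 0.2326 I₀ · cos²(30°) = 0.1744 I₀.
I₄ = I₃ cos²(163° − 103°) = 0.1744 I₀ · cos²(60°) = 0.04361 I₀.
So 1.30 mW/cm² = 0.04361 I₀, giving I₀ = 1.30/0.04361 = 29.81 mW/cm².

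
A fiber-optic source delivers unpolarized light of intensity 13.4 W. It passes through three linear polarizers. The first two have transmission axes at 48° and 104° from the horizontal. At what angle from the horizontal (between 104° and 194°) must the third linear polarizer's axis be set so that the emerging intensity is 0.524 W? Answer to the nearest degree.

θ ≈ 164°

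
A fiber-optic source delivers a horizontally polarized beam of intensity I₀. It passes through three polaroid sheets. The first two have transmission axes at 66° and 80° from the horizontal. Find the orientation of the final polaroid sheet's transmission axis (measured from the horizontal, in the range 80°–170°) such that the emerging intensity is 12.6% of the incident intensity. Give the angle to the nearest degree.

θ ≈ 106°

I₁ = I₀ cos²(66° − 0°) = I₀ cos²(66°) = 0.1654 I₀.
I₂ = I₁ cos²(80° − 66°) = 0.1654 I₀ · cos²(14°) = 0.1558 I₀.
Need I₃/I₀ = 0.126, so cos²(θ − 80°) = 0.126 / 0.1558 = 0.809.
θ − 80° = arccos(√0.809) = 25.9°, giving θ ≈ 80 + 25.9 = 105.9°.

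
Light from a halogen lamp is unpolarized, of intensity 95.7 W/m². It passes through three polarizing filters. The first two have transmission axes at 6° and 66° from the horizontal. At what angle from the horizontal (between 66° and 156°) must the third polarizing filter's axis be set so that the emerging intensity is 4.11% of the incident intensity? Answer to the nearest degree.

Unpolarized light through the first polarizer → I₁ = ½ I₀, now polarized at 6°.
I₂ = I₁ cos²(66° − 6°) = 0.5 I₀ · cos²(60°) = 0.125 I₀.
Need I₃/I₀ = 0.0411, so cos²(θ − 66°) = 0.0411 / 0.125 = 0.3288.
θ − 66° = arccos(√0.3288) = 55.0°, giving θ ≈ 66 + 55.0 = 121.0°.

θ ≈ 121°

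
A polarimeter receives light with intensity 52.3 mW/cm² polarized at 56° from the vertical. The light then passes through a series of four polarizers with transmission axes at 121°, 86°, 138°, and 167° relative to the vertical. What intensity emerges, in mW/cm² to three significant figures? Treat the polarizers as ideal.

I ≈ 1.82 mW/cm²

I₁ = 52.3 mW/cm² · cos²(65°) = 9.341 mW/cm².
I₂ = I₁ · cos²(35°) = 9.341 · 0.671 = 6.268 mW/cm².
I₃ = I₂ · cos²(52°) = 6.268 · 0.379 = 2.376 mW/cm².
I₄ = I₃ · cos²(29°) = 2.376 · 0.765 = 1.817 mW/cm².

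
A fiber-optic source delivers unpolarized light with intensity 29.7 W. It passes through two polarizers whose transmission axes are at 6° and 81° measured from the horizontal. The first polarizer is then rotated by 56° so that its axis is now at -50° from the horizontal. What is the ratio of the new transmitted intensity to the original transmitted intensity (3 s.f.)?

I_new/I_old ≈ 6.43

Before rotation:
Unpolarized light through the first polarizer → I₁ = ½ I₀, now polarized at 6°.
I₂ = I₁ cos²(81° − 6°) = 0.5 I₀ · cos²(75°) = 0.03349 I₀.
After rotation:
Unpolarized light through the first polarizer → I₁ = ½ I₀, now polarized at -50°.
Angle between axes 1 and 2: 49°. I₂ = 0.5 I₀ · cos²(49°) = 0.2152 I₀.
Ratio = 0.2152 / 0.03349 = 6.425.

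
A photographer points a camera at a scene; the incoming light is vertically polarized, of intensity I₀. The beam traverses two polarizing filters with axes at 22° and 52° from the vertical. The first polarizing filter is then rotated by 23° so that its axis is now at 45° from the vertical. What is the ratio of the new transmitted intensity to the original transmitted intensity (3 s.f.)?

Before rotation:
By Malus's law, I₁ = I₀ cos²(22° − 0°) = I₀ cos²(22°) = 0.8597 I₀.
I₂ = I₁ cos²(52° − 22°) = 0.8597 I₀ · cos²(30°) = 0.6448 I₀.
After rotation:
I₁ = I₀ cos²(45° − 0°) = I₀ cos²(45°) = 0.5 I₀.
I₂ = I₁ cos²(52° − 45°) = 0.5 I₀ · cos²(7°) = 0.4926 I₀.
Ratio = 0.4926 / 0.6448 = 0.764.

I_new/I_old ≈ 0.764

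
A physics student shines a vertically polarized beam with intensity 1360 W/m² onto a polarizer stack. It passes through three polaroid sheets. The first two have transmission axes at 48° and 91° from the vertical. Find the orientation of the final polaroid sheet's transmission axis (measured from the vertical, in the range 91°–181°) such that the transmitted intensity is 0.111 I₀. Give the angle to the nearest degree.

θ ≈ 138°

By Malus's law, I₁ = I₀ cos²(48° − 0°) = I₀ cos²(48°) = 0.4477 I₀.
I₂ = I₁ cos²(91° − 48°) = 0.4477 I₀ · cos²(43°) = 0.2395 I₀.
Need I₃/I₀ = 0.111, so cos²(θ − 91°) = 0.111 / 0.2395 = 0.4635.
θ − 91° = arccos(√0.4635) = 47.1°, giving θ ≈ 91 + 47.1 = 138.1°.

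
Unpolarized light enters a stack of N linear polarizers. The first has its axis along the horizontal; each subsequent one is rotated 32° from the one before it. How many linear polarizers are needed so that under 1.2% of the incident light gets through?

N = 13

First polarizer halves the unpolarized light: factor 1/2.
Each further stage multiplies by cos²(32°) = 0.7192.
After N polarizers: T = 0.5·0.7192^(N−1). Require T < 0.012 ⇒ N−1 > ln(0.012/0.5)/ln(0.7192) = 11.31, so N−1 ≥ 12 and N = 13.
Check: N=13 gives T = 0.009573 < 0.012; N=12 gives T = 0.01331.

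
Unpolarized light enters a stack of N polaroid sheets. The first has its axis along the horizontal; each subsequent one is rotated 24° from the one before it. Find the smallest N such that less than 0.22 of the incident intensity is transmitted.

First polarizer halves the unpolarized light: factor 1/2.
Each further stage multiplies by cos²(24°) = 0.8346.
After N polarizers: T = 0.5·0.8346^(N−1). Require T < 0.22 ⇒ N−1 > ln(0.22/0.5)/ln(0.8346) = 4.54, so N−1 ≥ 5 and N = 6.
Check: N=6 gives T = 0.2024 < 0.22; N=5 gives T = 0.2426.

N = 6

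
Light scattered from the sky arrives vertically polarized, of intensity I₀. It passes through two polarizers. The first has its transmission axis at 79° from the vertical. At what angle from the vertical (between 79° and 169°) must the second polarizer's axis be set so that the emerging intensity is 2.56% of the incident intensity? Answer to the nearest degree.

I₁ = I₀ cos²(79° − 0°) = I₀ cos²(79°) = 0.03641 I₀.
Need I₂/I₀ = 0.0256, so cos²(θ − 79°) = 0.0256 / 0.03641 = 0.7031.
θ − 79° = arccos(√0.7031) = 33.0°, giving θ ≈ 79 + 33.0 = 112.0°.

θ ≈ 112°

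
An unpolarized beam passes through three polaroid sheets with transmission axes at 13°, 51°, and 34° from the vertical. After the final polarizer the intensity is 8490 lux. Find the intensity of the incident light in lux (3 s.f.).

I₀ ≈ 2.99e4 lux

Unpolarized light through the first polarizer → I₁ = ½ I₀, now polarized at 13°.
I₂ = I₁ cos²(51° − 13°) = 0.5 I₀ · cos²(38°) = 0.3105 I₀.
I₃ = I₂ cos²(34° − 51°) = 0.3105 I₀ · cos²(17°) = 0.2839 I₀.
So 8490 lux = 0.2839 I₀, giving I₀ = 8490/0.2839 = 2.99e+04 lux.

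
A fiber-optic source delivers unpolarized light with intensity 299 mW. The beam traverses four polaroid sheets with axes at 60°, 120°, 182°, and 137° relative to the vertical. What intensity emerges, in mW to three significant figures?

Unpolarized light through the first polarizer → I₁ = 299 mW/2 = 149.5 mW, polarized at 60°.
I₂ = I₁ · cos²(60°) = 149.5 · 0.25 = 37.38 mW.
I₃ = I₂ · cos²(62°) = 37.38 · 0.2204 = 8.238 mW.
I₄ = I₃ · cos²(45°) = 8.238 · 0.5 = 4.119 mW.

I ≈ 4.12 mW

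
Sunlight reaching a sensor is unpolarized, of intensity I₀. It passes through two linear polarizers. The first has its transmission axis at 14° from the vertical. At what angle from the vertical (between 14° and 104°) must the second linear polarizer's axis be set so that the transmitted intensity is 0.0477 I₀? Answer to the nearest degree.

θ ≈ 86°

Unpolarized light through the first polarizer → I₁ = ½ I₀, now polarized at 14°.
Need I₂/I₀ = 0.0477, so cos²(θ − 14°) = 0.0477 / 0.5 = 0.0954.
θ − 14° = arccos(√0.0954) = 72.0°, giving θ ≈ 14 + 72.0 = 86.0°.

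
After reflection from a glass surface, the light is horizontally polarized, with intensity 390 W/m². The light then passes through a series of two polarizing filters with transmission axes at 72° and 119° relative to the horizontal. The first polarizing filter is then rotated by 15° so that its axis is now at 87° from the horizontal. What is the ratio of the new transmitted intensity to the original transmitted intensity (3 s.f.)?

I_new/I_old ≈ 0.0444

Before rotation:
I₁ = I₀ cos²(72° − 0°) = I₀ cos²(72°) = 0.09549 I₀.
I₂ = I₁ cos²(119° − 72°) = 0.09549 I₀ · cos²(47°) = 0.04442 I₀.
After rotation:
I₁ = I₀ cos²(87° − 0°) = I₀ cos²(87°) = 0.002739 I₀.
I₂ = I₁ cos²(119° − 87°) = 0.002739 I₀ · cos²(32°) = 0.00197 I₀.
Ratio = 0.00197 / 0.04442 = 0.04435.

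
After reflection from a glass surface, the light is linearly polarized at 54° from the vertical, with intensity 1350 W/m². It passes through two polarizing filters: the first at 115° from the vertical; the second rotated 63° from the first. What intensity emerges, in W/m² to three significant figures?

I₁ = 1350 W/m² · cos²(61°) = 317.3 W/m².
I₂ = I₁ · cos²(63°) = 317.3 · 0.2061 = 65.4 W/m².

I ≈ 65.4 W/m²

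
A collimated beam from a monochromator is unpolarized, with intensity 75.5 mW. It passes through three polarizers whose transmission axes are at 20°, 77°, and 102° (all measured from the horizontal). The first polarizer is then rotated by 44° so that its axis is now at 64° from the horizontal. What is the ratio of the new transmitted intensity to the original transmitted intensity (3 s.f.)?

Before rotation:
Unpolarized light through the first polarizer → I₁ = ½ I₀, now polarized at 20°.
I₂ = I₁ cos²(77° − 20°) = 0.5 I₀ · cos²(57°) = 0.1483 I₀.
I₃ = I₂ cos²(102° − 77°) = 0.1483 I₀ · cos²(25°) = 0.1218 I₀.
After rotation:
Unpolarized light through the first polarizer → I₁ = ½ I₀, now polarized at 64°.
I₂ = I₁ cos²(77° − 64°) = 0.5 I₀ · cos²(13°) = 0.4747 I₀.
I₃ = I₂ cos²(102° − 77°) = 0.4747 I₀ · cos²(25°) = 0.3899 I₀.
Ratio = 0.3899 / 0.1218 = 3.201.

I_new/I_old ≈ 3.20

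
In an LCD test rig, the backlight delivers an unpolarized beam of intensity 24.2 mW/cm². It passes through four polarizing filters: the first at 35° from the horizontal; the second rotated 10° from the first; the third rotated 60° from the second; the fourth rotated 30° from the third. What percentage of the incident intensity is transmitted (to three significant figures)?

Unpolarized light through the first polarizer → I₁ = 24.2 mW/cm²/2 = 12.1 mW/cm², polarized at 35°.
I₂ = I₁ · cos²(10°) = 12.1 · 0.9698 = 11.74 mW/cm².
I₃ = I₂ · cos²(60°) = 11.74 · 0.25 = 2.934 mW/cm².
I₄ = I₃ · cos²(30°) = 2.934 · 0.75 = 2.2 mW/cm².
That is 9.092% of the incident intensity.

≈ 9.09%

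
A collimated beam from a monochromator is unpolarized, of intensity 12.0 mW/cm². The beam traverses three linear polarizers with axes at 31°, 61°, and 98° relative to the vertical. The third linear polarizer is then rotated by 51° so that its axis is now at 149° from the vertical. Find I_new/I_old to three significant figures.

I_new/I_old ≈ 0.00191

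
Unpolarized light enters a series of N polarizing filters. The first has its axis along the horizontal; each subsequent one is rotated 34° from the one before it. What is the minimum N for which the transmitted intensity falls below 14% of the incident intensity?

N = 5

First polarizer halves the unpolarized light: factor 1/2.
Each further stage multiplies by cos²(34°) = 0.6873.
After N polarizers: T = 0.5·0.6873^(N−1). Require T < 0.14 ⇒ N−1 > ln(0.14/0.5)/ln(0.6873) = 3.39, so N−1 ≥ 4 and N = 5.
Check: N=5 gives T = 0.1116 < 0.14; N=4 gives T = 0.1623.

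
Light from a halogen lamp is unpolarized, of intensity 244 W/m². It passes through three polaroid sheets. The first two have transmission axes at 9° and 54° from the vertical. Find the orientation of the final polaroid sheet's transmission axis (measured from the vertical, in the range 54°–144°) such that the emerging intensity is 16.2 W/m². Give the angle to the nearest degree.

θ ≈ 113°

Unpolarized light through the first polarizer → I₁ = ½ I₀, now polarized at 9°.
I₂ = I₁ cos²(54° − 9°) = 0.5 I₀ · cos²(45°) = 0.25 I₀.
Target fraction: 16.2 / 244 W/m² = 0.06639 of I₀.
Need I₃/I₀ = 0.06639, so cos²(θ − 54°) = 0.06639 / 0.25 = 0.2656.
θ − 54° = arccos(√0.2656) = 59.0°, giving θ ≈ 54 + 59.0 = 113.0°.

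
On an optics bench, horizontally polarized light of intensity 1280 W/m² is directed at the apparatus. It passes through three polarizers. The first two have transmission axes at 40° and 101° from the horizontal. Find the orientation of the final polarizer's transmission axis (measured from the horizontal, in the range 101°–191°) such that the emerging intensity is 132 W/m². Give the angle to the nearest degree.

θ ≈ 131°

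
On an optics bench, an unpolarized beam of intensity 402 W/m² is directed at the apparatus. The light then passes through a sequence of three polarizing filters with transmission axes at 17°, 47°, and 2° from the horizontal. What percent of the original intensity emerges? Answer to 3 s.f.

≈ 18.8%

Unpolarized light through the first polarizer → I₁ = 402 W/m²/2 = 201 W/m², polarized at 17°.
I₂ = I₁ · cos²(30°) = 201 · 0.75 = 150.8 W/m².
I₃ = I₂ · cos²(45°) = 150.8 · 0.5 = 75.38 W/m².
That is 18.75% of the incident intensity.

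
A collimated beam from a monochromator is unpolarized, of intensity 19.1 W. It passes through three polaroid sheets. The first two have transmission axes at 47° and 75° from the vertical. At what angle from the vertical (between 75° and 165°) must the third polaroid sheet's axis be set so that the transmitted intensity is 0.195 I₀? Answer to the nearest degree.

θ ≈ 120°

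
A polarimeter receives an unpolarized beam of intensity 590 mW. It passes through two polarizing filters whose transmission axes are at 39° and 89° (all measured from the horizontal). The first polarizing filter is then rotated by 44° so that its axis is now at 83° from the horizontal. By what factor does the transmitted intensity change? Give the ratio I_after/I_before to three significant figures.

I_new/I_old ≈ 2.39

Before rotation:
Unpolarized light through the first polarizer → I₁ = ½ I₀, now polarized at 39°.
I₂ = I₁ cos²(89° − 39°) = 0.5 I₀ · cos²(50°) = 0.2066 I₀.
After rotation:
Unpolarized light through the first polarizer → I₁ = ½ I₀, now polarized at 83°.
I₂ = I₁ cos²(89° − 83°) = 0.5 I₀ · cos²(6°) = 0.4945 I₀.
Ratio = 0.4945 / 0.2066 = 2.394.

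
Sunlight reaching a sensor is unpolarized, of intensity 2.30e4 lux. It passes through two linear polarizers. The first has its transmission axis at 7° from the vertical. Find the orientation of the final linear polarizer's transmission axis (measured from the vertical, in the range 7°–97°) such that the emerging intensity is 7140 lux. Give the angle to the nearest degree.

θ ≈ 45°

Unpolarized light through the first polarizer → I₁ = ½ I₀, now polarized at 7°.
Target fraction: 7140 / 2.30e4 lux = 0.3104 of I₀.
Need I₂/I₀ = 0.3104, so cos²(θ − 7°) = 0.3104 / 0.5 = 0.6209.
θ − 7° = arccos(√0.6209) = 38.0°, giving θ ≈ 7 + 38.0 = 45.0°.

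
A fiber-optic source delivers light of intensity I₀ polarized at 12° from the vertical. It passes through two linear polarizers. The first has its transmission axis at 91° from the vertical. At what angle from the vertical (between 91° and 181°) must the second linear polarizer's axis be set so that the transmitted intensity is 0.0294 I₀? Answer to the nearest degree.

θ ≈ 117°

By Malus's law, I₁ = I₀ cos²(91° − 12°) = I₀ cos²(79°) = 0.03641 I₀.
Need I₂/I₀ = 0.0294, so cos²(θ − 91°) = 0.0294 / 0.03641 = 0.8075.
θ − 91° = arccos(√0.8075) = 26.0°, giving θ ≈ 91 + 26.0 = 117.0°.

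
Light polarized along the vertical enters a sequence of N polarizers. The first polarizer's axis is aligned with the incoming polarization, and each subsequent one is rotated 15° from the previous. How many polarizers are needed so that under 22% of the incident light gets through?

N = 23

First polarizer is aligned with the polarization: full transmission.
Each further stage multiplies by cos²(15°) = 0.933.
After N polarizers: T = 0.933^(N−1). Require T < 0.22 ⇒ N−1 > ln(0.22)/ln(0.933) = 21.84, so N−1 ≥ 22 and N = 23.
Check: N=23 gives T = 0.2175 < 0.22; N=22 gives T = 0.2332.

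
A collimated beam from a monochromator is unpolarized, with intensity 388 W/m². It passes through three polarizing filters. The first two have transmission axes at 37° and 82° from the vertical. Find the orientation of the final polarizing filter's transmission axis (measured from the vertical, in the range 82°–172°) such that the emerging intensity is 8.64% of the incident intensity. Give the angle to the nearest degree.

Unpolarized light through the first polarizer → I₁ = ½ I₀, now polarized at 37°.
I₂ = I₁ cos²(82° − 37°) = 0.5 I₀ · cos²(45°) = 0.25 I₀.
Need I₃/I₀ = 0.0864, so cos²(θ − 82°) = 0.0864 / 0.25 = 0.3456.
θ − 82° = arccos(√0.3456) = 54.0°, giving θ ≈ 82 + 54.0 = 136.0°.

θ ≈ 136°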